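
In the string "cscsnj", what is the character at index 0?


Input string: 'cscsnj'
Operation: get character at index 0
Index mapping: s[0]='c'
Result: 'c'


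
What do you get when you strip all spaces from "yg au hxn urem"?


Input string: 'yg au hxn urem'
Operation: remove all spaces
Words: 'yg', 'au', 'hxn', 'urem'
Join without spaces: ygauhxnurem


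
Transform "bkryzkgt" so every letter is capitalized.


Input string: 'bkryzkgt'
Operation: convert each letter to uppercase
Mapping: 'b'->'B', 'k'->'K', 'r'->'R', 'y'->'Y', 'z'->'Z', 'k'->'K', 'g'->'G', 't'->'T'
Result: BKRYZKGT


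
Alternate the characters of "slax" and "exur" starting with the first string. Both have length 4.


String 1: 'slax'
String 2: 'exur'
Operation: alternate characters
Pairs: 's'+'e', 'l'+'x', 'a'+'u', 'x'+'r'
Result: selxauxr


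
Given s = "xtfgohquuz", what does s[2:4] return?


Input string: 'xtfgohquuz'
Operation: slice [2:4]
Extract characters: s[2]='f', s[3]='g'
Result: fg


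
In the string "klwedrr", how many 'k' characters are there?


Input string: 'klwedrr'
Target character: 'k'
Scan each position: s[0]='k'
Matches found at indices: 0
Total: 1


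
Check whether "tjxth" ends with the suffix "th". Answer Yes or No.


Input string: 'tjxth'
Suffix to check: 'th'
Last 2 characters of input: 'th'
Match: True
Result: Yes


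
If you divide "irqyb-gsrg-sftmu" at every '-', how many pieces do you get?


Input string: 'irqyb-gsrg-sftmu'
Delimiter: '-'
Split result: 'irqyb', 'gsrg', 'sftmu'
Number of parts: 3


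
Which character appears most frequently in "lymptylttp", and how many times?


Input: 'lymptylttp'
Operation: tally each character
Counts: 'l':2, 'm':1, 'p':2, 't':3, 'y':2
Maximum: 't' appears 3 times


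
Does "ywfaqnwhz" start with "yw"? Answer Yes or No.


Input string: 'ywfaqnwhz'
Prefix to check: 'yw'
First 2 characters of input: 'yw'
Match: True
Result: Yes


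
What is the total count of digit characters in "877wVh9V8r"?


Input string: '877wVh9V8r'
Operation: count digit characters (0-9)
Scan: '8'(digit), '7'(digit), '7'(digit), 'w', 'V', 'h', '9'(digit), 'V', '8'(digit), 'r'
Digits found: 5
Result: 5


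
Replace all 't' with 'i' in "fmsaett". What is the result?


Input string: 'fmsaett'
Operation: replace 't' with 'i'
Positions of 't': 5, 6
After replacement: fmsaeii


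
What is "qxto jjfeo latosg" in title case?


Input string: 'qxto jjfeo latosg'
Operation: capitalize first letter of each word
Word transformations: 'qxto'->'Qxto', 'jjfeo'->'Jjfeo', 'latosg'->'Latosg'
Result: Qxto Jjfeo Latosg


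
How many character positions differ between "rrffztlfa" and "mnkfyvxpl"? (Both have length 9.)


String 1: 'rrffztlfa'
String 2: 'mnkfyvxpl'
Compare each position: pos 0: 'r'!='m', pos 1: 'r'!='n', pos 2: 'f'!='k', pos 3: 'f'=='f', pos 4: 'z'!='y', pos 5: 't'!='v', pos 6: 'l'!='x', pos 7: 'f'!='p', pos 8: 'a'!='l'
Differing positions: 8
Hamming distance: 8


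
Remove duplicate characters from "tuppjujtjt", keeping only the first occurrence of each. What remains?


Input: 'tuppjujtjt'
Operation: keep first occurrence of each character
Scan: s[0]='t' new -> keep; s[1]='u' new -> keep; s[2]='p' new -> keep; s[3]='p' seen -> skip; s[4]='j' new -> keep; s[5]='u' seen -> skip; s[6]='j' seen -> skip; s[7]='t' seen -> skip; s[8]='j' seen -> skip; s[9]='t' seen -> skip
Result: tupj


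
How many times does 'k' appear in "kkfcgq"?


Input string: 'kkfcgq'
Target character: 'k'
Scan each position: s[0]='k', s[1]='k'
Matches found at indices: 0, 1
Total: 2


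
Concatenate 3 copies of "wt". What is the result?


Input string: 'wt'
Operation: repeat 3 times
Concatenation: 'wt' + 'wt' + 'wt'
Result: wtwtwt


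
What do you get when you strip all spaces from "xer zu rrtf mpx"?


Input string: 'xer zu rrtf mpx'
Operation: remove all spaces
Words: 'xer', 'zu', 'rrtf', 'mpx'
Join without spaces: xerzurrtfmpx


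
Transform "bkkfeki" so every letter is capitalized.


Input string: 'bkkfeki'
Operation: convert each letter to uppercase
Mapping: 'b'->'B', 'k'->'K', 'k'->'K', 'f'->'F', 'e'->'E', 'k'->'K', 'i'->'I'
Result: BKKFEKI


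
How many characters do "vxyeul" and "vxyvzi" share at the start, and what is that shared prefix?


String 1: 'vxyeul'
String 2: 'vxyvzi'
Compare position by position:
pos 0: 'v' vs 'v' match
pos 1: 'x' vs 'x' match
pos 2: 'y' vs 'y' match
pos 3: 'e' vs 'v' differ -> stop
Longest common prefix: "vxy" (length 3)


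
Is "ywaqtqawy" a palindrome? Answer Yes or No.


Input string: 'ywaqtqawy'
Reversed: 'ywaqtqawy'
Compare pairs: s[0]='y' vs s[8]='y' (match), s[1]='w' vs s[7]='w' (match), s[2]='a' vs s[6]='a' (match), s[3]='q' vs s[5]='q' (match)
Palindrome: Yes


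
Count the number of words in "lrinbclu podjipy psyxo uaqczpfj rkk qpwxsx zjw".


Input string: 'lrinbclu podjipy psyxo uaqczpfj rkk qpwxsx zjw'
Operation: split by spaces
Words found: 'lrinbclu', 'podjipy', 'psyxo', 'uaqczpfj', 'rkk', 'qpwxsx', 'zjw'
Word count: 7


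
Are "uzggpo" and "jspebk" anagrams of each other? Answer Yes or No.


String 1: 'uzggpo' -> sorted: 'ggopuz'
String 2: 'jspebk' -> sorted: 'bejkps'
Compare sorted forms: 'ggopuz' != 'bejkps'
Anagram: No


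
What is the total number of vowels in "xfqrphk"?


Input string: 'xfqrphk'
Operation: count vowels (a, e, i, o, u)
Scan: s[0]='x', s[1]='f', s[2]='q', s[3]='r', s[4]='p', s[5]='h', s[6]='k'
Vowels found: 0
Result: 0


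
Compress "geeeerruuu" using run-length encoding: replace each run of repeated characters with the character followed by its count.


Input: 'geeeerruuu'
Operation: identify consecutive runs
Runs: 'g' -> g1, 'eeee' -> e4, 'rr' -> r2, 'uuu' -> u3
Encoded: g1e4r2u3


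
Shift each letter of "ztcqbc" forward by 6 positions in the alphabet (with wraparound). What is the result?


Input: 'ztcqbc', shift = 6
Operation: for each letter, (position + 6) mod 26
Mapping: 'z'(25+6=31, 31 mod 26=5)->'f', 't'(19+6=25)->'z', 'c'(2+6=8)->'i', 'q'(16+6=22)->'w', 'b'(1+6=7)->'h', 'c'(2+6=8)->'i'
Result: fziwhi


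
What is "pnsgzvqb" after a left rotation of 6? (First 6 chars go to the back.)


Input: 'pnsgzvqb', shift = 6
Operation: split at index 6 and swap parts
Front part s[0:6] = 'pnsgzv'
Back part s[6:] = 'qb'
Rotated = back + front = 'qb' + 'pnsgzv'
Result: qbpnsgzv


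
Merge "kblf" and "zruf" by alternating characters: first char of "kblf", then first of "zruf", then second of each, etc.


String 1: 'kblf'
String 2: 'zruf'
Operation: alternate characters
Pairs: 'k'+'z', 'b'+'r', 'l'+'u', 'f'+'f'
Result: kzbrluff


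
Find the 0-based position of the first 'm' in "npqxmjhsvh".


Input string: 'npqxmjhsvh'
Target: 'm'
Scanning left to right: s[0]='n', s[1]='p', s[2]='q', s[3]='x', s[4]='m'
First match at index: 4


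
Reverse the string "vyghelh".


Input string: 'vyghelh'
Operation: reverse character order
Original order: 'v' -> 'y' -> 'g' -> 'h' -> 'e' -> 'l' -> 'h'
Reversed order: 'h' -> 'l' -> 'e' -> 'h' -> 'g' -> 'y' -> 'v'
Result: hlehgyv


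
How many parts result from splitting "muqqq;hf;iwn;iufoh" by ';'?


Input string: 'muqqq;hf;iwn;iufoh'
Delimiter: ';'
Split result: 'muqqq', 'hf', 'iwn', 'iufoh'
Number of parts: 4


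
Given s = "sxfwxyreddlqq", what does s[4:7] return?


Input string: 'sxfwxyreddlqq'
Operation: slice [4:7]
Extract characters: s[4]='x', s[5]='y', s[6]='r'
Result: xyr


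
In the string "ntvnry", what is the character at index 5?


Input string: 'ntvnry'
Operation: get character at index 5
Index mapping: s[0]='n', s[1]='t', s[2]='v', s[3]='n', s[4]='r', s[5]='y'
Result: 'y'


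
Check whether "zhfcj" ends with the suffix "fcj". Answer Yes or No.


Input string: 'zhfcj'
Suffix to check: 'fcj'
Last 3 characters of input: 'fcj'
Match: True
Result: Yes


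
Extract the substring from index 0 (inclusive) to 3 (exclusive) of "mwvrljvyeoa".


Input string: 'mwvrljvyeoa'
Operation: slice [0:3]
Extract characters: s[0]='m', s[1]='w', s[2]='v'
Result: mwv


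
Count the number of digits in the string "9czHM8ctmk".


Input string: '9czHM8ctmk'
Operation: count digit characters (0-9)
Scan: '9'(digit), 'c', 'z', 'H', 'M', '8'(digit), 'c', 't', 'm', 'k'
Digits found: 2
Result: 2


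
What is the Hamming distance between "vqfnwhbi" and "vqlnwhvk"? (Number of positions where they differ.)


String 1: 'vqfnwhbi'
String 2: 'vqlnwhvk'
Compare each position: pos 0: 'v'=='v', pos 1: 'q'=='q', pos 2: 'f'!='l', pos 3: 'n'=='n', pos 4: 'w'=='w', pos 5: 'h'=='h', pos 6: 'b'!='v', pos 7: 'i'!='k'
Differing positions: 3
Hamming distance: 3


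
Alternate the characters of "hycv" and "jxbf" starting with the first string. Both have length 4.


String 1: 'hycv'
String 2: 'jxbf'
Operation: alternate characters
Pairs: 'h'+'j', 'y'+'x', 'c'+'b', 'v'+'f'
Result: hjyxcbvf


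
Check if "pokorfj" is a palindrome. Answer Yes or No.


Input string: 'pokorfj'
Reversed: 'jfrokop'
Compare pairs: s[0]='p' vs s[6]='j' (mismatch), s[1]='o' vs s[5]='f' (mismatch), s[2]='k' vs s[4]='r' (mismatch)
Palindrome: No


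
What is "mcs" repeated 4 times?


Input string: 'mcs'
Operation: repeat 4 times
Concatenation: 'mcs' + 'mcs' + 'mcs' + 'mcs'
Result: mcsmcsmcsmcs


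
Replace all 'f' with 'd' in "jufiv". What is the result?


Input string: 'jufiv'
Operation: replace 'f' with 'd'
Positions of 'f': 2
After replacement: judiv


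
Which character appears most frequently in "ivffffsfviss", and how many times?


Input: 'ivffffsfviss'
Operation: tally each character
Counts: 'f':5, 'i':2, 's':3, 'v':2
Maximum: 'f' appears 5 times


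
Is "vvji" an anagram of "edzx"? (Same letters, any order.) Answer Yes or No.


String 1: 'edzx' -> sorted: 'dexz'
String 2: 'vvji' -> sorted: 'ijvv'
Compare sorted forms: 'dexz' != 'ijvv'
Anagram: No


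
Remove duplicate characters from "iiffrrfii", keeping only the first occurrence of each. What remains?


Input: 'iiffrrfii'
Operation: keep first occurrence of each character
Scan: s[0]='i' new -> keep; s[1]='i' seen -> skip; s[2]='f' new -> keep; s[3]='f' seen -> skip; s[4]='r' new -> keep; s[5]='r' seen -> skip; s[6]='f' seen -> skip; s[7]='i' seen -> skip; s[8]='i' seen -> skip
Result: ifr


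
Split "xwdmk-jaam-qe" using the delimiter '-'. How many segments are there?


Input string: 'xwdmk-jaam-qe'
Delimiter: '-'
Split result: 'xwdmk', 'jaam', 'qe'
Number of parts: 3


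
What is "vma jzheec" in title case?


Input string: 'vma jzheec'
Operation: capitalize first letter of each word
Word transformations: 'vma'->'Vma', 'jzheec'->'Jzheec'
Result: Vma Jzheec


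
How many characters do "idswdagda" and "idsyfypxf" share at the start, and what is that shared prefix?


String 1: 'idswdagda'
String 2: 'idsyfypxf'
Compare position by position:
pos 0: 'i' vs 'i' match
pos 1: 'd' vs 'd' match
pos 2: 's' vs 's' match
pos 3: 'w' vs 'y' differ -> stop
Longest common prefix: "ids" (length 3)


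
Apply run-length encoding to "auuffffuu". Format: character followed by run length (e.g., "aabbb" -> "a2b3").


Input: 'auuffffuu'
Operation: identify consecutive runs
Runs: 'a' -> a1, 'uu' -> u2, 'ffff' -> f4, 'uu' -> u2
Encoded: a1u2f4u2


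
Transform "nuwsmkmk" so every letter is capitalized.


Input string: 'nuwsmkmk'
Operation: convert each letter to uppercase
Mapping: 'n'->'N', 'u'->'U', 'w'->'W', 's'->'S', 'm'->'M', 'k'->'K', 'm'->'M', 'k'->'K'
Result: NUWSMKMK


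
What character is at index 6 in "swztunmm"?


Input string: 'swztunmm'
Operation: get character at index 6
Index mapping: s[0]='s', s[1]='w', s[2]='z', s[3]='t', s[4]='u', s[5]='n', s[6]='m'
Result: 'm'


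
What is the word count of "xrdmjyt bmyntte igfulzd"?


Input string: 'xrdmjyt bmyntte igfulzd'
Operation: split by spaces
Words found: 'xrdmjyt', 'bmyntte', 'igfulzd'
Word count: 3


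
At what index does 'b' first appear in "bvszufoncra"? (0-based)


Input string: 'bvszufoncra'
Target: 'b'
Scanning left to right: s[0]='b'
First match at index: 0


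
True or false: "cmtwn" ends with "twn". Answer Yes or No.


Input string: 'cmtwn'
Suffix to check: 'twn'
Last 3 characters of input: 'twn'
Match: True
Result: Yes


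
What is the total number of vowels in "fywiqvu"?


Input string: 'fywiqvu'
Operation: count vowels (a, e, i, o, u)
Scan: s[0]='f', s[1]='y', s[2]='w', s[3]='i' (vowel), s[4]='q', s[5]='v', s[6]='u' (vowel)
Vowels found: 2
Result: 2


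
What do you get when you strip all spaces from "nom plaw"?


Input string: 'nom plaw'
Operation: remove all spaces
Words: 'nom', 'plaw'
Join without spaces: nomplaw


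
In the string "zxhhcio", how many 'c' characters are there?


Input string: 'zxhhcio'
Target character: 'c'
Scan each position: s[4]='c'
Matches found at indices: 4
Total: 1


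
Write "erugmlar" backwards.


Input string: 'erugmlar'
Operation: reverse character order
Original order: 'e' -> 'r' -> 'u' -> 'g' -> 'm' -> 'l' -> 'a' -> 'r'
Reversed order: 'r' -> 'a' -> 'l' -> 'm' -> 'g' -> 'u' -> 'r' -> 'e'
Result: ralmgure


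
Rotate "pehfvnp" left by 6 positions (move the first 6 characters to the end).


Input: 'pehfvnp', shift = 6
Operation: split at index 6 and swap parts
Front part s[0:6] = 'pehfvn'
Back part s[6:] = 'p'
Rotated = back + front = 'p' + 'pehfvn'
Result: ppehfvn


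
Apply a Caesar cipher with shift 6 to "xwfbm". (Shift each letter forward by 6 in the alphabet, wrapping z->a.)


Input: 'xwfbm', shift = 6
Operation: for each letter, (position + 6) mod 26
Mapping: 'x'(23+6=29, 29 mod 26=3)->'d', 'w'(22+6=28, 28 mod 26=2)->'c', 'f'(5+6=11)->'l', 'b'(1+6=7)->'h', 'm'(12+6=18)->'s'
Result: dclhs


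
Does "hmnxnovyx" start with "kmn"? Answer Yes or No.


Input string: 'hmnxnovyx'
Prefix to check: 'kmn'
First 3 characters of input: 'hmn'
Match: False
Result: No


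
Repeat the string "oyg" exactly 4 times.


Input string: 'oyg'
Operation: repeat 4 times
Concatenation: 'oyg' + 'oyg' + 'oyg' + 'oyg'
Result: oygoygoygoyg


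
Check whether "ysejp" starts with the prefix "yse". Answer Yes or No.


Input string: 'ysejp'
Prefix to check: 'yse'
First 3 characters of input: 'yse'
Match: True
Result: Yes


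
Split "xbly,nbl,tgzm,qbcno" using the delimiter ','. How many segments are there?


Input string: 'xbly,nbl,tgzm,qbcno'
Delimiter: ','
Split result: 'xbly', 'nbl', 'tgzm', 'qbcno'
Number of parts: 4


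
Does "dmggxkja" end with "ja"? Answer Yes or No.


Input string: 'dmggxkja'
Suffix to check: 'ja'
Last 2 characters of input: 'ja'
Match: True
Result: Yes


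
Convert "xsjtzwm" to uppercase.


Input string: 'xsjtzwm'
Operation: convert each letter to uppercase
Mapping: 'x'->'X', 's'->'S', 'j'->'J', 't'->'T', 'z'->'Z', 'w'->'W', 'm'->'M'
Result: XSJTZWM


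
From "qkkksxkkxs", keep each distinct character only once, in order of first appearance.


Input: 'qkkksxkkxs'
Operation: keep first occurrence of each character
Scan: s[0]='q' new -> keep; s[1]='k' new -> keep; s[2]='k' seen -> skip; s[3]='k' seen -> skip; s[4]='s' new -> keep; s[5]='x' new -> keep; s[6]='k' seen -> skip; s[7]='k' seen -> skip; s[8]='x' seen -> skip; s[9]='s' seen -> skip
Result: qksx


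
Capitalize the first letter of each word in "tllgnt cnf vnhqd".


Input string: 'tllgnt cnf vnhqd'
Operation: capitalize first letter of each word
Word transformations: 'tllgnt'->'Tllgnt', 'cnf'->'Cnf', 'vnhqd'->'Vnhqd'
Result: Tllgnt Cnf Vnhqd


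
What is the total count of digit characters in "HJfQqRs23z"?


Input string: 'HJfQqRs23z'
Operation: count digit characters (0-9)
Scan: 'H', 'J', 'f', 'Q', 'q', 'R', 's', '2'(digit), '3'(digit), 'z'
Digits found: 2
Result: 2


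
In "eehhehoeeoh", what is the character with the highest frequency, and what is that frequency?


Input: 'eehhehoeeoh'
Operation: tally each character
Counts: 'e':5, 'h':4, 'o':2
Maximum: 'e' appears 5 times


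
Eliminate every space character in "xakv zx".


Input string: 'xakv zx'
Operation: remove all spaces
Words: 'xakv', 'zx'
Join without spaces: xakvzx


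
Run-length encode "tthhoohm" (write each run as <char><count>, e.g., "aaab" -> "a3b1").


Input: 'tthhoohm'
Operation: identify consecutive runs
Runs: 'tt' -> t2, 'hh' -> h2, 'oo' -> o2, 'h' -> h1, 'm' -> m1
Encoded: t2h2o2h1m1


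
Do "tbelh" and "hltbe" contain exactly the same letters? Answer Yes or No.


String 1: 'tbelh' -> sorted: 'behlt'
String 2: 'hltbe' -> sorted: 'behlt'
Compare sorted forms: 'behlt' == 'behlt'
Anagram: Yes


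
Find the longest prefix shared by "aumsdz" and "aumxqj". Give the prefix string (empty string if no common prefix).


String 1: 'aumsdz'
String 2: 'aumxqj'
Compare position by position:
pos 0: 'a' vs 'a' match
pos 1: 'u' vs 'u' match
pos 2: 'm' vs 'm' match
pos 3: 's' vs 'x' differ -> stop
Longest common prefix: "aum" (length 3)


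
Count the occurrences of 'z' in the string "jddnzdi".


Input string: 'jddnzdi'
Target character: 'z'
Scan each position: s[4]='z'
Matches found at indices: 4
Total: 1


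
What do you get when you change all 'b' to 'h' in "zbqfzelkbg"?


Input string: 'zbqfzelkbg'
Operation: replace 'b' with 'h'
Positions of 'b': 1, 8
After replacement: zhqfzelkhg


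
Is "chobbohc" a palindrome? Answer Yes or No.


Input string: 'chobbohc'
Reversed: 'chobbohc'
Compare pairs: s[0]='c' vs s[7]='c' (match), s[1]='h' vs s[6]='h' (match), s[2]='o' vs s[5]='o' (match), s[3]='b' vs s[4]='b' (match)
Palindrome: Yes


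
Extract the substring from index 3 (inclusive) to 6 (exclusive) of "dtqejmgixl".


Input string: 'dtqejmgixl'
Operation: slice [3:6]
Extract characters: s[3]='e', s[4]='j', s[5]='m'
Result: ejm


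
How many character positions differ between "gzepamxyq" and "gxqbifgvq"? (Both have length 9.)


String 1: 'gzepamxyq'
String 2: 'gxqbifgvq'
Compare each position: pos 0: 'g'=='g', pos 1: 'z'!='x', pos 2: 'e'!='q', pos 3: 'p'!='b', pos 4: 'a'!='i', pos 5: 'm'!='f', pos 6: 'x'!='g', pos 7: 'y'!='v', pos 8: 'q'=='q'
Differing positions: 7
Hamming distance: 7


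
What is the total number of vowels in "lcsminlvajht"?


Input string: 'lcsminlvajht'
Operation: count vowels (a, e, i, o, u)
Scan: s[0]='l', s[1]='c', s[2]='s', s[3]='m', s[4]='i' (vowel), s[5]='n', s[6]='l', s[7]='v', s[8]='a' (vowel), s[9]='j', s[10]='h', s[11]='t'
Vowels found: 2
Result: 2


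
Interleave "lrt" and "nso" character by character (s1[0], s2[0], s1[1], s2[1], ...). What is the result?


String 1: 'lrt'
String 2: 'nso'
Operation: alternate characters
Pairs: 'l'+'n', 'r'+'s', 't'+'o'
Result: lnrsto


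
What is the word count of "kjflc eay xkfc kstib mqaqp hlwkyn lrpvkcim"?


Input string: 'kjflc eay xkfc kstib mqaqp hlwkyn lrpvkcim'
Operation: split by spaces
Words found: 'kjflc', 'eay', 'xkfc', 'kstib', 'mqaqp', 'hlwkyn', 'lrpvkcim'
Word count: 7


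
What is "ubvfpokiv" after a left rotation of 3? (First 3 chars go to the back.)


Input: 'ubvfpokiv', shift = 3
Operation: split at index 3 and swap parts
Front part s[0:3] = 'ubv'
Back part s[3:] = 'fpokiv'
Rotated = back + front = 'fpokiv' + 'ubv'
Result: fpokivubv


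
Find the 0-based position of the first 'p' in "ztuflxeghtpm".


Input string: 'ztuflxeghtpm'
Target: 'p'
Scanning left to right: s[0]='z', s[1]='t', s[2]='u', s[3]='f', s[4]='l', s[5]='x', s[6]='e', s[7]='g', s[8]='h', s[9]='t', s[10]='p'
First match at index: 10


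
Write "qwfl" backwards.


Input string: 'qwfl'
Operation: reverse character order
Original order: 'q' -> 'w' -> 'f' -> 'l'
Reversed order: 'l' -> 'f' -> 'w' -> 'q'
Result: lfwq


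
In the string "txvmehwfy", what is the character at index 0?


Input string: 'txvmehwfy'
Operation: get character at index 0
Index mapping: s[0]='t'
Result: 't'


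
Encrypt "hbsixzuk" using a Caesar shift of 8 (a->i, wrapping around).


Input: 'hbsixzuk', shift = 8
Operation: for each letter, (position + 8) mod 26
Mapping: 'h'(7+8=15)->'p', 'b'(1+8=9)->'j', 's'(18+8=26, 26 mod 26=0)->'a', 'i'(8+8=16)->'q', 'x'(23+8=31, 31 mod 26=5)->'f', 'z'(25+8=33, 33 mod 26=7)->'h', 'u'(20+8=28, 28 mod 26=2)->'c', 'k'(10+8=18)->'s'
Result: pjaqfhcs


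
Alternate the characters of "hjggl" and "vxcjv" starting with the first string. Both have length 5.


String 1: 'hjggl'
String 2: 'vxcjv'
Operation: alternate characters
Pairs: 'h'+'v', 'j'+'x', 'g'+'c', 'g'+'j', 'l'+'v'
Result: hvjxgcgjlv


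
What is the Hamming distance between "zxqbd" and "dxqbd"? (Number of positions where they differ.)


String 1: 'zxqbd'
String 2: 'dxqbd'
Compare each position: pos 0: 'z'!='d', pos 1: 'x'=='x', pos 2: 'q'=='q', pos 3: 'b'=='b', pos 4: 'd'=='d'
Differing positions: 1
Hamming distance: 1


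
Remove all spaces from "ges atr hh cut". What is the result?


Input string: 'ges atr hh cut'
Operation: remove all spaces
Words: 'ges', 'atr', 'hh', 'cut'
Join without spaces: gesatrhhcut


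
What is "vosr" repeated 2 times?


Input string: 'vosr'
Operation: repeat 2 times
Concatenation: 'vosr' + 'vosr'
Result: vosrvosr


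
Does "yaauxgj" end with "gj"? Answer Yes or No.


Input string: 'yaauxgj'
Suffix to check: 'gj'
Last 2 characters of input: 'gj'
Match: True
Result: Yes


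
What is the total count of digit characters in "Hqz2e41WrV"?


Input string: 'Hqz2e41WrV'
Operation: count digit characters (0-9)
Scan: 'H', 'q', 'z', '2'(digit), 'e', '4'(digit), '1'(digit), 'W', 'r', 'V'
Digits found: 3
Result: 3


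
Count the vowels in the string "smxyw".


Input string: 'smxyw'
Operation: count vowels (a, e, i, o, u)
Scan: s[0]='s', s[1]='m', s[2]='x', s[3]='y', s[4]='w'
Vowels found: 0
Result: 0


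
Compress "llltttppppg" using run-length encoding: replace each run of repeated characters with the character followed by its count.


Input: 'llltttppppg'
Operation: identify consecutive runs
Runs: 'lll' -> l3, 'ttt' -> t3, 'pppp' -> p4, 'g' -> g1
Encoded: l3t3p4g1


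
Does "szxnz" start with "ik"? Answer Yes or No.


Input string: 'szxnz'
Prefix to check: 'ik'
First 2 characters of input: 'sz'
Match: False
Result: No


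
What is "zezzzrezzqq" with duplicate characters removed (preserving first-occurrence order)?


Input: 'zezzzrezzqq'
Operation: keep first occurrence of each character
Scan: s[0]='z' new -> keep; s[1]='e' new -> keep; s[2]='z' seen -> skip; s[3]='z' seen -> skip; s[4]='z' seen -> skip; s[5]='r' new -> keep; s[6]='e' seen -> skip; s[7]='z' seen -> skip; s[8]='z' seen -> skip; s[9]='q' new -> keep; s[10]='q' seen -> skip
Result: zerq


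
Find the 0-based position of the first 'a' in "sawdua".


Input string: 'sawdua'
Target: 'a'
Scanning left to right: s[0]='s', s[1]='a'
First match at index: 1


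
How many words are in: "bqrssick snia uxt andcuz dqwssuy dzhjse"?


Input string: 'bqrssick snia uxt andcuz dqwssuy dzhjse'
Operation: split by spaces
Words found: 'bqrssick', 'snia', 'uxt', 'andcuz', 'dqwssuy', 'dzhjse'
Word count: 6


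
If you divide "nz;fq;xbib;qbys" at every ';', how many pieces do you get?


Input string: 'nz;fq;xbib;qbys'
Delimiter: ';'
Split result: 'nz', 'fq', 'xbib', 'qbys'
Number of parts: 4


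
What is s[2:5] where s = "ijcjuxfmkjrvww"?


Input string: 'ijcjuxfmkjrvww'
Operation: slice [2:5]
Extract characters: s[2]='c', s[3]='j', s[4]='u'
Result: cju


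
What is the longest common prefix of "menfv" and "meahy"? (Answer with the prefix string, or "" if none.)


String 1: 'menfv'
String 2: 'meahy'
Compare position by position:
pos 0: 'm' vs 'm' match
pos 1: 'e' vs 'e' match
pos 2: 'n' vs 'a' differ -> stop
Longest common prefix: "me" (length 2)


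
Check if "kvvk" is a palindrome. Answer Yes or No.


Input string: 'kvvk'
Reversed: 'kvvk'
Compare pairs: s[0]='k' vs s[3]='k' (match), s[1]='v' vs s[2]='v' (match)
Palindrome: Yes


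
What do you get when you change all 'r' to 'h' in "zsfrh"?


Input string: 'zsfrh'
Operation: replace 'r' with 'h'
Positions of 'r': 3
After replacement: zsfhh


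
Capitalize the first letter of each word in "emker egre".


Input string: 'emker egre'
Operation: capitalize first letter of each word
Word transformations: 'emker'->'Emker', 'egre'->'Egre'
Result: Emker Egre


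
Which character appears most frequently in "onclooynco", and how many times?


Input: 'onclooynco'
Operation: tally each character
Counts: 'c':2, 'l':1, 'n':2, 'o':4, 'y':1
Maximum: 'o' appears 4 times


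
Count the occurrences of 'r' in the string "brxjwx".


Input string: 'brxjwx'
Target character: 'r'
Scan each position: s[1]='r'
Matches found at indices: 1
Total: 1


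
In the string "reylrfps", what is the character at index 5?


Input string: 'reylrfps'
Operation: get character at index 5
Index mapping: s[0]='r', s[1]='e', s[2]='y', s[3]='l', s[4]='r', s[5]='f'
Result: 'f'


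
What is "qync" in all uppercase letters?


Input string: 'qync'
Operation: convert each letter to uppercase
Mapping: 'q'->'Q', 'y'->'Y', 'n'->'N', 'c'->'C'
Result: QYNC


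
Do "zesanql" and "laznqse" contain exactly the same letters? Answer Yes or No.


String 1: 'zesanql' -> sorted: 'aelnqsz'
String 2: 'laznqse' -> sorted: 'aelnqsz'
Compare sorted forms: 'aelnqsz' == 'aelnqsz'
Anagram: Yes


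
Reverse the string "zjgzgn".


Input string: 'zjgzgn'
Operation: reverse character order
Original order: 'z' -> 'j' -> 'g' -> 'z' -> 'g' -> 'n'
Reversed order: 'n' -> 'g' -> 'z' -> 'g' -> 'j' -> 'z'
Result: ngzgjz


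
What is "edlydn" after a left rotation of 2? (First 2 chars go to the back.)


Input: 'edlydn', shift = 2
Operation: split at index 2 and swap parts
Front part s[0:2] = 'ed'
Back part s[2:] = 'lydn'
Rotated = back + front = 'lydn' + 'ed'
Result: lydned


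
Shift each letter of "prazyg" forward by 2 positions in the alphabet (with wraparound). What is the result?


Input: 'prazyg', shift = 2
Operation: for each letter, (position + 2) mod 26
Mapping: 'p'(15+2=17)->'r', 'r'(17+2=19)->'t', 'a'(0+2=2)->'c', 'z'(25+2=27, 27 mod 26=1)->'b', 'y'(24+2=26, 26 mod 26=0)->'a', 'g'(6+2=8)->'i'
Result: rtcbai


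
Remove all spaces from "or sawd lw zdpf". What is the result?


Input string: 'or sawd lw zdpf'
Operation: remove all spaces
Words: 'or', 'sawd', 'lw', 'zdpf'
Join without spaces: orsawdlwzdpf


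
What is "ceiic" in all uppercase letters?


Input string: 'ceiic'
Operation: convert each letter to uppercase
Mapping: 'c'->'C', 'e'->'E', 'i'->'I', 'i'->'I', 'c'->'C'
Result: CEIIC


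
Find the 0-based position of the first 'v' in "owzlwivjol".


Input string: 'owzlwivjol'
Target: 'v'
Scanning left to right: s[0]='o', s[1]='w', s[2]='z', s[3]='l', s[4]='w', s[5]='i', s[6]='v'
First match at index: 6


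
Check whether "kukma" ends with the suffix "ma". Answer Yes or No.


Input string: 'kukma'
Suffix to check: 'ma'
Last 2 characters of input: 'ma'
Match: True
Result: Yes


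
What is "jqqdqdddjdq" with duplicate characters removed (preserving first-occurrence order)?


Input: 'jqqdqdddjdq'
Operation: keep first occurrence of each character
Scan: s[0]='j' new -> keep; s[1]='q' new -> keep; s[2]='q' seen -> skip; s[3]='d' new -> keep; s[4]='q' seen -> skip; s[5]='d' seen -> skip; s[6]='d' seen -> skip; s[7]='d' seen -> skip; s[8]='j' seen -> skip; s[9]='d' seen -> skip; s[10]='q' seen -> skip
Result: jqd


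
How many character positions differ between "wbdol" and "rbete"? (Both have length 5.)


String 1: 'wbdol'
String 2: 'rbete'
Compare each position: pos 0: 'w'!='r', pos 1: 'b'=='b', pos 2: 'd'!='e', pos 3: 'o'!='t', pos 4: 'l'!='e'
Differing positions: 4
Hamming distance: 4


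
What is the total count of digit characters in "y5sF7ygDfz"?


Input string: 'y5sF7ygDfz'
Operation: count digit characters (0-9)
Scan: 'y', '5'(digit), 's', 'F', '7'(digit), 'y', 'g', 'D', 'f', 'z'
Digits found: 2
Result: 2


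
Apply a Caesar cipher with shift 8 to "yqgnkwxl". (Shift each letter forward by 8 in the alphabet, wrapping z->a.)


Input: 'yqgnkwxl', shift = 8
Operation: for each letter, (position + 8) mod 26
Mapping: 'y'(24+8=32, 32 mod 26=6)->'g', 'q'(16+8=24)->'y', 'g'(6+8=14)->'o', 'n'(13+8=21)->'v', 'k'(10+8=18)->'s', 'w'(22+8=30, 30 mod 26=4)->'e', 'x'(23+8=31, 31 mod 26=5)->'f', 'l'(11+8=19)->'t'
Result: gyovseft


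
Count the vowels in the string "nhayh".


Input string: 'nhayh'
Operation: count vowels (a, e, i, o, u)
Scan: s[0]='n', s[1]='h', s[2]='a' (vowel), s[3]='y', s[4]='h'
Vowels found: 1
Result: 1


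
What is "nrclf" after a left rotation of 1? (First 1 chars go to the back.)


Input: 'nrclf', shift = 1
Operation: split at index 1 and swap parts
Front part s[0:1] = 'n'
Back part s[1:] = 'rclf'
Rotated = back + front = 'rclf' + 'n'
Result: rclfn


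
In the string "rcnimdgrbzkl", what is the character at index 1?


Input string: 'rcnimdgrbzkl'
Operation: get character at index 1
Index mapping: s[0]='r', s[1]='c'
Result: 'c'


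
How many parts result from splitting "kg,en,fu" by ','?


Input string: 'kg,en,fu'
Delimiter: ','
Split result: 'kg', 'en', 'fu'
Number of parts: 3


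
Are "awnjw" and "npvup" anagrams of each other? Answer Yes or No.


String 1: 'awnjw' -> sorted: 'ajnww'
String 2: 'npvup' -> sorted: 'nppuv'
Compare sorted forms: 'ajnww' != 'nppuv'
Anagram: No


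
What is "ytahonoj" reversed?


Input string: 'ytahonoj'
Operation: reverse character order
Original order: 'y' -> 't' -> 'a' -> 'h' -> 'o' -> 'n' -> 'o' -> 'j'
Reversed order: 'j' -> 'o' -> 'n' -> 'o' -> 'h' -> 'a' -> 't' -> 'y'
Result: jonohaty


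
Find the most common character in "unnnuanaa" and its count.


Input: 'unnnuanaa'
Operation: tally each character
Counts: 'a':3, 'n':4, 'u':2
Maximum: 'n' appears 4 times


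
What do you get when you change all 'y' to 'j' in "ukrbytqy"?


Input string: 'ukrbytqy'
Operation: replace 'y' with 'j'
Positions of 'y': 4, 7
After replacement: ukrbjtqj


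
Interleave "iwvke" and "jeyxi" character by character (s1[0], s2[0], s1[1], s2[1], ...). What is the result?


String 1: 'iwvke'
String 2: 'jeyxi'
Operation: alternate characters
Pairs: 'i'+'j', 'w'+'e', 'v'+'y', 'k'+'x', 'e'+'i'
Result: ijwevykxei


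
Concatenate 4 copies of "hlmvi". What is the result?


Input string: 'hlmvi'
Operation: repeat 4 times
Concatenation: 'hlmvi' + 'hlmvi' + 'hlmvi' + 'hlmvi'
Result: hlmvihlmvihlmvihlmvi


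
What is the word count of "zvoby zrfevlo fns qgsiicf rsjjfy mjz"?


Input string: 'zvoby zrfevlo fns qgsiicf rsjjfy mjz'
Operation: split by spaces
Words found: 'zvoby', 'zrfevlo', 'fns', 'qgsiicf', 'rsjjfy', 'mjz'
Word count: 6


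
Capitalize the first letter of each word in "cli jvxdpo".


Input string: 'cli jvxdpo'
Operation: capitalize first letter of each word
Word transformations: 'cli'->'Cli', 'jvxdpo'->'Jvxdpo'
Result: Cli Jvxdpo


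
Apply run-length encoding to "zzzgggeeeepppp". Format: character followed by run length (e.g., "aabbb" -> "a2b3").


Input: 'zzzgggeeeepppp'
Operation: identify consecutive runs
Runs: 'zzz' -> z3, 'ggg' -> g3, 'eeee' -> e4, 'pppp' -> p4
Encoded: z3g3e4p4


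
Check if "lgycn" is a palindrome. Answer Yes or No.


Input string: 'lgycn'
Reversed: 'ncygl'
Compare pairs: s[0]='l' vs s[4]='n' (mismatch), s[1]='g' vs s[3]='c' (mismatch)
Palindrome: No


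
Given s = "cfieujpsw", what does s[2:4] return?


Input string: 'cfieujpsw'
Operation: slice [2:4]
Extract characters: s[2]='i', s[3]='e'
Result: ie


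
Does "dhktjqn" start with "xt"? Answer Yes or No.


Input string: 'dhktjqn'
Prefix to check: 'xt'
First 2 characters of input: 'dh'
Match: False
Result: No


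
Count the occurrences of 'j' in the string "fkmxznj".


Input string: 'fkmxznj'
Target character: 'j'
Scan each position: s[6]='j'
Matches found at indices: 6
Total: 1


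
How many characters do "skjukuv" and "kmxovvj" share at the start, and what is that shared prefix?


String 1: 'skjukuv'
String 2: 'kmxovvj'
Compare position by position:
pos 0: 's' vs 'k' differ -> stop
Longest common prefix: "" (length 0)


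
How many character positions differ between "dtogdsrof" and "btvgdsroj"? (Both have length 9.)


String 1: 'dtogdsrof'
String 2: 'btvgdsroj'
Compare each position: pos 0: 'd'!='b', pos 1: 't'=='t', pos 2: 'o'!='v', pos 3: 'g'=='g', pos 4: 'd'=='d', pos 5: 's'=='s', pos 6: 'r'=='r', pos 7: 'o'=='o', pos 8: 'f'!='j'
Differing positions: 3
Hamming distance: 3


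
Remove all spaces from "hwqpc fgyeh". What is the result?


Input string: 'hwqpc fgyeh'
Operation: remove all spaces
Words: 'hwqpc', 'fgyeh'
Join without spaces: hwqpcfgyeh


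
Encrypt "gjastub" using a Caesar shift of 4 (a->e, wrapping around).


Input: 'gjastub', shift = 4
Operation: for each letter, (position + 4) mod 26
Mapping: 'g'(6+4=10)->'k', 'j'(9+4=13)->'n', 'a'(0+4=4)->'e', 's'(18+4=22)->'w', 't'(19+4=23)->'x', 'u'(20+4=24)->'y', 'b'(1+4=5)->'f'
Result: knewxyf


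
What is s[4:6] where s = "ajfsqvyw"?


Input string: 'ajfsqvyw'
Operation: slice [4:6]
Extract characters: s[4]='q', s[5]='v'
Result: qv


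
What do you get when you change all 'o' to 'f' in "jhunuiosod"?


Input string: 'jhunuiosod'
Operation: replace 'o' with 'f'
Positions of 'o': 6, 8
After replacement: jhunuifsfd


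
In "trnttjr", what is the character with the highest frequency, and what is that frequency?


Input: 'trnttjr'
Operation: tally each character
Counts: 'j':1, 'n':1, 'r':2, 't':3
Maximum: 't' appears 3 times


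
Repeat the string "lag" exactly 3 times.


Input string: 'lag'
Operation: repeat 3 times
Concatenation: 'lag' + 'lag' + 'lag'
Result: laglaglag


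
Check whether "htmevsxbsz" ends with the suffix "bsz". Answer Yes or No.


Input string: 'htmevsxbsz'
Suffix to check: 'bsz'
Last 3 characters of input: 'bsz'
Match: True
Result: Yes


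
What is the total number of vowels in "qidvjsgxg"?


Input string: 'qidvjsgxg'
Operation: count vowels (a, e, i, o, u)
Scan: s[0]='q', s[1]='i' (vowel), s[2]='d', s[3]='v', s[4]='j', s[5]='s', s[6]='g', s[7]='x', s[8]='g'
Vowels found: 1
Result: 1


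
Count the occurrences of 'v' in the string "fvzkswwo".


Input string: 'fvzkswwo'
Target character: 'v'
Scan each position: s[1]='v'
Matches found at indices: 1
Total: 1


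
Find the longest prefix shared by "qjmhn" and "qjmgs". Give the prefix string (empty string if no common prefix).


String 1: 'qjmhn'
String 2: 'qjmgs'
Compare position by position:
pos 0: 'q' vs 'q' match
pos 1: 'j' vs 'j' match
pos 2: 'm' vs 'm' match
pos 3: 'h' vs 'g' differ -> stop
Longest common prefix: "qjm" (length 3)


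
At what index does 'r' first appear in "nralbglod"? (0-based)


Input string: 'nralbglod'
Target: 'r'
Scanning left to right: s[0]='n', s[1]='r'
First match at index: 1


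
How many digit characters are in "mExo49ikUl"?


Input string: 'mExo49ikUl'
Operation: count digit characters (0-9)
Scan: 'm', 'E', 'x', 'o', '4'(digit), '9'(digit), 'i', 'k', 'U', 'l'
Digits found: 2
Result: 2


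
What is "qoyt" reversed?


Input string: 'qoyt'
Operation: reverse character order
Original order: 'q' -> 'o' -> 'y' -> 't'
Reversed order: 't' -> 'y' -> 'o' -> 'q'
Result: tyoq


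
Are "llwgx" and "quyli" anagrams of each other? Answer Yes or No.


String 1: 'llwgx' -> sorted: 'gllwx'
String 2: 'quyli' -> sorted: 'ilquy'
Compare sorted forms: 'gllwx' != 'ilquy'
Anagram: No


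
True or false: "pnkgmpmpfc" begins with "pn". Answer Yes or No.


Input string: 'pnkgmpmpfc'
Prefix to check: 'pn'
First 2 characters of input: 'pn'
Match: True
Result: Yes


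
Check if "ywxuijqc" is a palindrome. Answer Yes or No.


Input string: 'ywxuijqc'
Reversed: 'cqjiuxwy'
Compare pairs: s[0]='y' vs s[7]='c' (mismatch), s[1]='w' vs s[6]='q' (mismatch), s[2]='x' vs s[5]='j' (mismatch), s[3]='u' vs s[4]='i' (mismatch)
Palindrome: No


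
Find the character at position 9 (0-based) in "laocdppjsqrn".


Input string: 'laocdppjsqrn'
Operation: get character at index 9
Index mapping: s[0]='l', s[1]='a', s[2]='o', s[3]='c', s[4]='d', s[5]='p', s[6]='p', s[7]='j', s[8]='s', s[9]='q'
Result: 'q'


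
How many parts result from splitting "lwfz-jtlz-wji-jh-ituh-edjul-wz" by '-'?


Input string: 'lwfz-jtlz-wji-jh-ituh-edjul-wz'
Delimiter: '-'
Split result: 'lwfz', 'jtlz', 'wji', 'jh', 'ituh', 'edjul', 'wz'
Number of parts: 7


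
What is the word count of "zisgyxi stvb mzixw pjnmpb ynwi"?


Input string: 'zisgyxi stvb mzixw pjnmpb ynwi'
Operation: split by spaces
Words found: 'zisgyxi', 'stvb', 'mzixw', 'pjnmpb', 'ynwi'
Word count: 5


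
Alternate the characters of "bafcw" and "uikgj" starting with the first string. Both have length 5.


String 1: 'bafcw'
String 2: 'uikgj'
Operation: alternate characters
Pairs: 'b'+'u', 'a'+'i', 'f'+'k', 'c'+'g', 'w'+'j'
Result: buaifkcgwj


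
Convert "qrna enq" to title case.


Input string: 'qrna enq'
Operation: capitalize first letter of each word
Word transformations: 'qrna'->'Qrna', 'enq'->'Enq'
Result: Qrna Enq


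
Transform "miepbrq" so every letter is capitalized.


Input string: 'miepbrq'
Operation: convert each letter to uppercase
Mapping: 'm'->'M', 'i'->'I', 'e'->'E', 'p'->'P', 'b'->'B', 'r'->'R', 'q'->'Q'
Result: MIEPBRQ


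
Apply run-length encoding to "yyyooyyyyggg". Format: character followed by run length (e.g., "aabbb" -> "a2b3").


Input: 'yyyooyyyyggg'
Operation: identify consecutive runs
Runs: 'yyy' -> y3, 'oo' -> o2, 'yyyy' -> y4, 'ggg' -> g3
Encoded: y3o2y4g3


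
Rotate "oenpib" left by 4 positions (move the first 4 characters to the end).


Input: 'oenpib', shift = 4
Operation: split at index 4 and swap parts
Front part s[0:4] = 'oenp'
Back part s[4:] = 'ib'
Rotated = back + front = 'ib' + 'oenp'
Result: iboenp


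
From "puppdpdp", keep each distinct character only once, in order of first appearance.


Input: 'puppdpdp'
Operation: keep first occurrence of each character
Scan: s[0]='p' new -> keep; s[1]='u' new -> keep; s[2]='p' seen -> skip; s[3]='p' seen -> skip; s[4]='d' new -> keep; s[5]='p' seen -> skip; s[6]='d' seen -> skip; s[7]='p' seen -> skip
Result: pud


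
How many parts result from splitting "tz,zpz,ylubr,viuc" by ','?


Input string: 'tz,zpz,ylubr,viuc'
Delimiter: ','
Split result: 'tz', 'zpz', 'ylubr', 'viuc'
Number of parts: 4


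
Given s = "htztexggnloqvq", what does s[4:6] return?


Input string: 'htztexggnloqvq'
Operation: slice [4:6]
Extract characters: s[4]='e', s[5]='x'
Result: ex


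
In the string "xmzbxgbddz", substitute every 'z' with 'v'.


Input string: 'xmzbxgbddz'
Operation: replace 'z' with 'v'
Positions of 'z': 2, 9
After replacement: xmvbxgbddv


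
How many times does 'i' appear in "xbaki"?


Input string: 'xbaki'
Target character: 'i'
Scan each position: s[4]='i'
Matches found at indices: 4
Total: 1


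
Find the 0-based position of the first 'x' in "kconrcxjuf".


Input string: 'kconrcxjuf'
Target: 'x'
Scanning left to right: s[0]='k', s[1]='c', s[2]='o', s[3]='n', s[4]='r', s[5]='c', s[6]='x'
First match at index: 6


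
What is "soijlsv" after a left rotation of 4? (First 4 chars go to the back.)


Input: 'soijlsv', shift = 4
Operation: split at index 4 and swap parts
Front part s[0:4] = 'soij'
Back part s[4:] = 'lsv'
Rotated = back + front = 'lsv' + 'soij'
Result: lsvsoij


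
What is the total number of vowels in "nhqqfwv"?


Input string: 'nhqqfwv'
Operation: count vowels (a, e, i, o, u)
Scan: s[0]='n', s[1]='h', s[2]='q', s[3]='q', s[4]='f', s[5]='w', s[6]='v'
Vowels found: 0
Result: 0


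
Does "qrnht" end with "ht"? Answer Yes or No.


Input string: 'qrnht'
Suffix to check: 'ht'
Last 2 characters of input: 'ht'
Match: True
Result: Yes
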